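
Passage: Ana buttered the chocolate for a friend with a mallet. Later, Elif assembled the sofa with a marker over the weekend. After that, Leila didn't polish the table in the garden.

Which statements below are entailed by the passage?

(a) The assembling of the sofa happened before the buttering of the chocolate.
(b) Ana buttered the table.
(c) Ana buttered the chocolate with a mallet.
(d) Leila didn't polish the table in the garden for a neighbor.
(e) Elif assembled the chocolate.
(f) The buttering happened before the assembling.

(a) Not entailed — the narrative places the buttering before the assembling, not after.
(b) Not entailed — Ana buttered the chocolate, not the table; the table belongs to the polishing event.
(c) Entailed — the original entails any weakening of itself; this just drops 'for a friend'.
(d) Entailed — under negation, adding a further restriction is entailed: if no such polishing event occurred, none occurred for a neighbor either.
(e) Not entailed — Elif assembled the sofa, not the chocolate; the chocolate belongs to the buttering event.
(f) Entailed — the narrative places the buttering before the assembling.

(c), (d), (f)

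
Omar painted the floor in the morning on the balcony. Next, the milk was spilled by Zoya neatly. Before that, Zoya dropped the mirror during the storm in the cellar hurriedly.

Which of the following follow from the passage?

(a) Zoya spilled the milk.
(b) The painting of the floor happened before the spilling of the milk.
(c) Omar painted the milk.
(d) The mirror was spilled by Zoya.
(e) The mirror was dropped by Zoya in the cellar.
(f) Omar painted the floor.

(a), (b), (e), (f)

(a) Entailed — every conjunct here is already in the original spilling event.
(b) Entailed — the narrative places the painting before the spilling.
(c) Not entailed — Omar painted the floor, not the milk; the milk belongs to the spilling event.
(d) Not entailed — Zoya spilled the milk, not the mirror; the mirror belongs to the dropping event.
(e) Entailed — dropping 'during the storm', 'hurriedly' leaves a sub-description the original still satisfies.
(f) Entailed — this follows by dropping conjuncts from the painting event's description.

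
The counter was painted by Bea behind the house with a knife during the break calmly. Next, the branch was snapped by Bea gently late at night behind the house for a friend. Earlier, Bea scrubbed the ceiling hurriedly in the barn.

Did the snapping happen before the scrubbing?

no

The narrative orders the scrubbing before the snapping.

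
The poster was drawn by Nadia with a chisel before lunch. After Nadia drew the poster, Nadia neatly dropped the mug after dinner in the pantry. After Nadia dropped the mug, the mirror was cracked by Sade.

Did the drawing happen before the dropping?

The narrative orders the drawing before the dropping.

yes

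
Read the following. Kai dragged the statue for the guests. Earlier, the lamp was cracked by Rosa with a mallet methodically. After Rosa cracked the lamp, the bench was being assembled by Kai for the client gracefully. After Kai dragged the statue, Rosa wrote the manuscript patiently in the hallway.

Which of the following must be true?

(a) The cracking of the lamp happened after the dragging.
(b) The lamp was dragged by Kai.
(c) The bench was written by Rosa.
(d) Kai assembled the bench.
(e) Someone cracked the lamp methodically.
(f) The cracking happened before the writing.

(e), (f)

(a) Not entailed — the narrative places the cracking before the dragging, not after.
(b) Not entailed — Kai dragged the statue, not the lamp; the lamp belongs to the cracking event.
(c) Not entailed — Rosa wrote the manuscript, not the bench; the bench belongs to the assembling event.
(d) Not entailed — 'was assembling' is progressive on an accomplishment; it does not entail the completed 'assembled'.
(e) Entailed — every conjunct here is already in the original cracking event.
(f) Entailed — the narrative places the cracking before the writing.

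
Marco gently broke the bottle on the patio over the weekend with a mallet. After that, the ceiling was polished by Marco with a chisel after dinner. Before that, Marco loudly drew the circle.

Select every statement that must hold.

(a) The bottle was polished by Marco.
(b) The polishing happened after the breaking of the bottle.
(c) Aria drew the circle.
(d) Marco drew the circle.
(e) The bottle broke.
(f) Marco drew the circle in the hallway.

(b), (d), (e)

(a) Not entailed — Marco polished the ceiling, not the bottle; the bottle belongs to the breaking event.
(b) Entailed — the narrative places the breaking before the polishing.
(c) Not entailed — the passage has Marco drawing the circle, not Aria.
(d) Entailed — dropping 'loudly' leaves a sub-description the original still satisfies.
(e) Entailed — 'Marco broke the bottle' is causative; it entails the inchoative 'the bottle broke'.
(f) Not entailed — 'in the hallway' adds information not in the original event.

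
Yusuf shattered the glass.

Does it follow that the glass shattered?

yes

'Yusuf shattered the glass' is the causative; it entails the inchoative 'the glass shattered'.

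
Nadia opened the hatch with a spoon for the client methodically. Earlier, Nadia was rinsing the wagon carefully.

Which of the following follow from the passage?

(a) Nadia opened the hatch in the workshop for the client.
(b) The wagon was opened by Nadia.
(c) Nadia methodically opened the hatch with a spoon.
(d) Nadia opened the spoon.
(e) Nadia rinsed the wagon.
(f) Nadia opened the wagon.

(c), (e)

(a) Not entailed — 'in the workshop' adds information not in the original event.
(b) Not entailed — Nadia opened the hatch, not the wagon; the wagon belongs to the rinsing event.
(c) Entailed — dropping 'for the client' leaves a sub-description the original still satisfies.
(d) Not entailed — the spoon is the instrument, not what was opened.
(e) Entailed — 'rinse' is an activity; 'was rinsing' entails that some rinsing happened, so 'rinsed' holds.
(f) Not entailed — Nadia opened the hatch, not the wagon; the wagon belongs to the rinsing event.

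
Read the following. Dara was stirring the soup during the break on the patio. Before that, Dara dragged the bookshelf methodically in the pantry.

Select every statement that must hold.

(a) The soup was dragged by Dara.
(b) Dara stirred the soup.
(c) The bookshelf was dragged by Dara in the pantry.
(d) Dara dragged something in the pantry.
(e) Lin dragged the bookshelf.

(b), (c), (d)

(a) Not entailed — Dara dragged the bookshelf, not the soup; the soup belongs to the stirring event.
(b) Entailed — 'stir' is an activity; 'was stirring' entails that some stirring happened, so 'stirred' holds.
(c) Entailed — every conjunct here is already in the original dragging event.
(d) Entailed — the original entails any weakening of itself; this just drops 'methodically' and generalizes the patient.
(e) Not entailed — the passage has Dara dragging the bookshelf, not Lin.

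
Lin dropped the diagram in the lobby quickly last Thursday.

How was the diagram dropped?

'quickly' marks the manner of the dropping event.

quickly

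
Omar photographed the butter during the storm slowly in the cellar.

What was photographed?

'the butter' marks the patient of the photographing event.

the butter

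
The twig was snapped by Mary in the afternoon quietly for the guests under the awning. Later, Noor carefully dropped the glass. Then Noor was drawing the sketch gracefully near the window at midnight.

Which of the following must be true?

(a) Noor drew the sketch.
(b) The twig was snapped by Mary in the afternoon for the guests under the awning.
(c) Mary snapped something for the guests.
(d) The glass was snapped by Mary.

(b), (c)

(a) Not entailed — 'was drawing' is progressive on an accomplishment; it does not entail the completed 'drew'.
(b) Entailed — this follows by dropping conjuncts from the snapping event's description.
(c) Entailed — the original entails any weakening of itself; this just drops 'in the afternoon', 'under the awning', 'quietly' and generalizes the patient.
(d) Not entailed — Mary snapped the twig, not the glass; the glass belongs to the dropping event.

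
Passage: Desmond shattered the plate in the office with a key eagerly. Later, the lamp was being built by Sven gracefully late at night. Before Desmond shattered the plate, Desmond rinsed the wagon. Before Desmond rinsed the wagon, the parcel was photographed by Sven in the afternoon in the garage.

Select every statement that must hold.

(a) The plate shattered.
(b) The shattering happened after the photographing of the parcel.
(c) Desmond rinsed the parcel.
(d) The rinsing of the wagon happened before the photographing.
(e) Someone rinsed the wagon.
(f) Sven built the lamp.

(a) Entailed — 'Desmond shattered the plate' is causative; it entails the inchoative 'the plate shattered'.
(b) Entailed — the narrative places the photographing before the shattering.
(c) Not entailed — Desmond rinsed the wagon, not the parcel; the parcel belongs to the photographing event.
(d) Not entailed — the narrative places the photographing before the rinsing, not after.
(e) Entailed — this follows by dropping conjuncts from the rinsing event's description.
(f) Not entailed — 'was building' is progressive on an accomplishment; it does not entail the completed 'built'.

(a), (b), (e)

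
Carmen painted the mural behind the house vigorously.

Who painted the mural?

Carmen

'Carmen' marks the agent of the painting event.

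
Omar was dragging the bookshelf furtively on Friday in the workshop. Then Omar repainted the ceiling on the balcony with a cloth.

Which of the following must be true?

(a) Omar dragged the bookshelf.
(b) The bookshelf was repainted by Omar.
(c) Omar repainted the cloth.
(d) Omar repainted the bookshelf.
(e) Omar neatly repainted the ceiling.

(a)

(a) Entailed — 'drag' is an activity; 'was dragging' entails that some dragging happened, so 'dragged' holds.
(b) Not entailed — Omar repainted the ceiling, not the bookshelf; the bookshelf belongs to the dragging event.
(c) Not entailed — the cloth is the instrument, not what was repainted.
(d) Not entailed — Omar repainted the ceiling, not the bookshelf; the bookshelf belongs to the dragging event.
(e) Not entailed — 'neatly' adds information not in the original event.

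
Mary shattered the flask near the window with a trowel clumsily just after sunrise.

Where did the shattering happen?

'near the window' marks the location of the shattering event.

near the window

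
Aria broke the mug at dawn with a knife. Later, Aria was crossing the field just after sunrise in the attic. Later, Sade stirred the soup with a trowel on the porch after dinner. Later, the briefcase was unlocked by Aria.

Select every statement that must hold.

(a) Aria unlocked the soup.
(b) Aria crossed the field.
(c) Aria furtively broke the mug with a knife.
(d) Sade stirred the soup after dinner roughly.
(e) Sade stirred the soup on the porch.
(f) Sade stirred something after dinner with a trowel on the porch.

(e), (f)

(a) Not entailed — Aria unlocked the briefcase, not the soup; the soup belongs to the stirring event.
(b) Not entailed — 'was crossing' is progressive on an accomplishment; it does not entail the completed 'crossed'.
(c) Not entailed — 'furtively' adds information not in the original event.
(d) Not entailed — 'roughly' adds information not in the original event.
(e) Entailed — this follows by dropping conjuncts from the stirring event's description.
(f) Entailed — generalizing the patient leaves a sub-description the original still satisfies.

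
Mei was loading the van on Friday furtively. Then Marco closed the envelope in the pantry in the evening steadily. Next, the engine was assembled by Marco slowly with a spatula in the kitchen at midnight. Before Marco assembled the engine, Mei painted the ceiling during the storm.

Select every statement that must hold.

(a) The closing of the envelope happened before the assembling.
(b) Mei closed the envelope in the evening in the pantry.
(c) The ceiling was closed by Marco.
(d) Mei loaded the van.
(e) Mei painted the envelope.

(a)

(a) Entailed — the narrative places the closing before the assembling.
(b) Not entailed — the passage has Marco closing the envelope, not Mei.
(c) Not entailed — Marco closed the envelope, not the ceiling; the ceiling belongs to the painting event.
(d) Not entailed — 'was loading' is progressive on an accomplishment; it does not entail the completed 'loaded'.
(e) Not entailed — Mei painted the ceiling, not the envelope; the envelope belongs to the closing event.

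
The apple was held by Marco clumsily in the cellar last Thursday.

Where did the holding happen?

'in the cellar' marks the location of the holding event.

in the cellar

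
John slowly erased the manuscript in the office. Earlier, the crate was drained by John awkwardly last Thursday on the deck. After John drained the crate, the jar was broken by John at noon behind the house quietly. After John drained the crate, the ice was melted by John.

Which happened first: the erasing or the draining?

The connectives place the draining before the erasing.

the draining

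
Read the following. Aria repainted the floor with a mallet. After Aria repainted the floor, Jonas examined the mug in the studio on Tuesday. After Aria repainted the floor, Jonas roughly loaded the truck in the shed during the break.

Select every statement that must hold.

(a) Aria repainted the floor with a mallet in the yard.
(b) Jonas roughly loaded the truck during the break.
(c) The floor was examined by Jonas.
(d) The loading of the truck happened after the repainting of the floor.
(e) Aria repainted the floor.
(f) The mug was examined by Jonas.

(b), (d), (e), (f)

(a) Not entailed — 'in the yard' adds information not in the original event.
(b) Entailed — every conjunct here is already in the original loading event.
(c) Not entailed — Jonas examined the mug, not the floor; the floor belongs to the repainting event.
(d) Entailed — the narrative places the repainting before the loading.
(e) Entailed — the original entails any weakening of itself; this just drops 'with a mallet'.
(f) Entailed — this follows by dropping conjuncts from the examining event's description.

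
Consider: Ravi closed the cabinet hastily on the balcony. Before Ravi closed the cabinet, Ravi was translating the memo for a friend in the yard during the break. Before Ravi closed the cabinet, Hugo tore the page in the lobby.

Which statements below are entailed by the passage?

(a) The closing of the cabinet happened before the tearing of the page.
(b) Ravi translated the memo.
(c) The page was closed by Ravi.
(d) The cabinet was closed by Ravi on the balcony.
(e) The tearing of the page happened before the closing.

(a) Not entailed — the narrative places the tearing before the closing, not after.
(b) Not entailed — 'was translating' is progressive on an accomplishment; it does not entail the completed 'translated'.
(c) Not entailed — Ravi closed the cabinet, not the page; the page belongs to the tearing event.
(d) Entailed — this follows by dropping conjuncts from the closing event's description.
(e) Entailed — the narrative places the tearing before the closing.

(d), (e)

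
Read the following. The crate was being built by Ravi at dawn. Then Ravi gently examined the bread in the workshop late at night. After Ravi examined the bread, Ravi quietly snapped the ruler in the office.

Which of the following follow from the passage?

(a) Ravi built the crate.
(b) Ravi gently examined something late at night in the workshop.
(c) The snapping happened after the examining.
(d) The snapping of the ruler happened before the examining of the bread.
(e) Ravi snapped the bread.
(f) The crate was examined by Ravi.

(a) Not entailed — 'was building' is progressive on an accomplishment; it does not entail the completed 'built'.
(b) Entailed — this follows by dropping conjuncts from the examining event's description.
(c) Entailed — the narrative places the examining before the snapping.
(d) Not entailed — the narrative places the examining before the snapping, not after.
(e) Not entailed — Ravi snapped the ruler, not the bread; the bread belongs to the examining event.
(f) Not entailed — Ravi examined the bread, not the crate; the crate belongs to the building event.

(b), (c)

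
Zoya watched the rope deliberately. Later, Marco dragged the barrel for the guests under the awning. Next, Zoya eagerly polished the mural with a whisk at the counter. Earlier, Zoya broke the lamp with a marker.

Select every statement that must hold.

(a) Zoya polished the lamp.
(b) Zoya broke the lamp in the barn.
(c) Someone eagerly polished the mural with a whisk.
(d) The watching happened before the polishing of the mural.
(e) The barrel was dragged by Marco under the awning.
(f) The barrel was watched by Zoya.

(a) Not entailed — Zoya polished the mural, not the lamp; the lamp belongs to the breaking event.
(b) Not entailed — 'in the barn' adds information not in the original event.
(c) Entailed — every conjunct here is already in the original polishing event.
(d) Entailed — the narrative places the watching before the polishing.
(e) Entailed — dropping 'for the guests' leaves a sub-description the original still satisfies.
(f) Not entailed — Zoya watched the rope, not the barrel; the barrel belongs to the dragging event.

(c), (d), (e)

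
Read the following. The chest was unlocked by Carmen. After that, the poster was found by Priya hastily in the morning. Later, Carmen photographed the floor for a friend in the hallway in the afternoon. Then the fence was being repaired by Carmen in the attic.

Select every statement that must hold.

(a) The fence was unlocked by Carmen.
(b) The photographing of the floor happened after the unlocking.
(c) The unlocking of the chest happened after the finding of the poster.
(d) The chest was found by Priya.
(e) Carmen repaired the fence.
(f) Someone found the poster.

(b), (f)

(a) Not entailed — Carmen unlocked the chest, not the fence; the fence belongs to the repairing event.
(b) Entailed — the narrative places the unlocking before the photographing.
(c) Not entailed — the narrative places the unlocking before the finding, not after.
(d) Not entailed — Priya found the poster, not the chest; the chest belongs to the unlocking event.
(e) Not entailed — 'was repairing' is progressive on an accomplishment; it does not entail the completed 'repaired'.
(f) Entailed — the original entails any weakening of itself; this just drops 'in the morning', 'hastily' and generalizes the agent.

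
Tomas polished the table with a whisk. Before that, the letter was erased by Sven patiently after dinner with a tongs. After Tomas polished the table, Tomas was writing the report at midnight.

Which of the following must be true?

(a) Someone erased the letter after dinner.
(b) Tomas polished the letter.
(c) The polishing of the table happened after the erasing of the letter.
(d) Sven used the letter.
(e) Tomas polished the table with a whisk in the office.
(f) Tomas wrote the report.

(a) Entailed — this follows by dropping conjuncts from the erasing event's description.
(b) Not entailed — Tomas polished the table, not the letter; the letter belongs to the erasing event.
(c) Entailed — the narrative places the erasing before the polishing.
(d) Not entailed — the letter is the patient, not an instrument — Sven used a tongs.
(e) Not entailed — 'in the office' adds information not in the original event.
(f) Not entailed — 'was writing' is progressive on an accomplishment; it does not entail the completed 'wrote'.

(a), (c)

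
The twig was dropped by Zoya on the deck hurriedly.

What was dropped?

'the twig' marks the patient of the dropping event.

the twig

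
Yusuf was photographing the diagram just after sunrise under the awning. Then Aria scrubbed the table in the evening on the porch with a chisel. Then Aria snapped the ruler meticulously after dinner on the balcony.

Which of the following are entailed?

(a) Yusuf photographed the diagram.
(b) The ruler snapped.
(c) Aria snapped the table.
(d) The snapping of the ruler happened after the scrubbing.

(a) Not entailed — 'was photographing' is progressive on an accomplishment; it does not entail the completed 'photographed'.
(b) Entailed — 'Aria snapped the ruler' is causative; it entails the inchoative 'the ruler snapped'.
(c) Not entailed — Aria snapped the ruler, not the table; the table belongs to the scrubbing event.
(d) Entailed — the narrative places the scrubbing before the snapping.

(b), (d)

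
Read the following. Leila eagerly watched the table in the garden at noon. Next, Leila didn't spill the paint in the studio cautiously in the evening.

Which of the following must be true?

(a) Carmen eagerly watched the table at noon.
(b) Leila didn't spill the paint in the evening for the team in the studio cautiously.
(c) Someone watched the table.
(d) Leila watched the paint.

(a) Not entailed — the passage has Leila watching the table, not Carmen.
(b) Entailed — under negation, adding a further restriction is entailed: if no such spilling event occurred, none occurred for the team either.
(c) Entailed — the original entails any weakening of itself; this just drops 'in the garden', 'eagerly', 'at noon' and generalizes the agent.
(d) Not entailed — Leila watched the table, not the paint; the paint belongs to the spilling event.

(b), (c)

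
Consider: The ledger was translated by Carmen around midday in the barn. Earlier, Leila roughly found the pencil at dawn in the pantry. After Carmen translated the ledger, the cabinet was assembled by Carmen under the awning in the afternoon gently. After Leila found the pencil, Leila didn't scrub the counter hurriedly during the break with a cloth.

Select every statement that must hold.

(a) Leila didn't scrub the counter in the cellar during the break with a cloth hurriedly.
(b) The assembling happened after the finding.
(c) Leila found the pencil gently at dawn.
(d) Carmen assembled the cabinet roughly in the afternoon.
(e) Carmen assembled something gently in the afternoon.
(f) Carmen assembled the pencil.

(a), (b), (e)

(a) Entailed — under negation, adding a further restriction is entailed: if no such scrubbing event occurred, none occurred in the cellar either.
(b) Entailed — the narrative places the finding before the assembling.
(c) Not entailed — 'gently' adds a manner not in (and inconsistent with) the original.
(d) Not entailed — 'roughly' adds a manner not in (and inconsistent with) the original.
(e) Entailed — this follows by dropping conjuncts from the assembling event's description.
(f) Not entailed — Carmen assembled the cabinet, not the pencil; the pencil belongs to the finding event.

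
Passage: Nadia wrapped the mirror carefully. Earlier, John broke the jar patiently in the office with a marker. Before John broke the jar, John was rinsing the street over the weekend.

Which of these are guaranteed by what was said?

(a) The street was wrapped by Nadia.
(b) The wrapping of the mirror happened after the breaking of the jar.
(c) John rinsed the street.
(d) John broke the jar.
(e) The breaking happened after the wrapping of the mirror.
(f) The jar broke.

(b), (c), (d), (f)

(a) Not entailed — Nadia wrapped the mirror, not the street; the street belongs to the rinsing event.
(b) Entailed — the narrative places the breaking before the wrapping.
(c) Entailed — 'rinse' is an activity; 'was rinsing' entails that some rinsing happened, so 'rinsed' holds.
(d) Entailed — dropping 'in the office', 'with a marker', 'patiently' leaves a sub-description the original still satisfies.
(e) Not entailed — the narrative places the breaking before the wrapping, not after.
(f) Entailed — 'John broke the jar' is causative; it entails the inchoative 'the jar broke'.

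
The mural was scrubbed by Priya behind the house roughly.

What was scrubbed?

'the mural' marks the patient of the scrubbing event.

the mural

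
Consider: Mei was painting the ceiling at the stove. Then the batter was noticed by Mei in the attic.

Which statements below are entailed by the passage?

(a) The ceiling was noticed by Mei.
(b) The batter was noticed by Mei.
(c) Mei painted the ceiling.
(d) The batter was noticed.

(a) Not entailed — Mei noticed the batter, not the ceiling; the ceiling belongs to the painting event.
(b) Entailed — every conjunct here is already in the original noticing event.
(c) Not entailed — 'was painting' is progressive on an accomplishment; it does not entail the completed 'painted'.
(d) Entailed — dropping 'in the attic' and generalizing the agent leaves a sub-description the original still satisfies.

(b), (d)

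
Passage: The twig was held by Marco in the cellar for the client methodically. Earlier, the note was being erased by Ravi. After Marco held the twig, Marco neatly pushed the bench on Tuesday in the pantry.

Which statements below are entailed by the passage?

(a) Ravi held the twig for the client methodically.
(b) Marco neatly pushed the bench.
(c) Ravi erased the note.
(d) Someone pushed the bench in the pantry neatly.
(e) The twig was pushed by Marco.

(a) Not entailed — the passage has Marco holding the twig, not Ravi.
(b) Entailed — this follows by dropping conjuncts from the pushing event's description.
(c) Not entailed — 'was erasing' is progressive on an accomplishment; it does not entail the completed 'erased'.
(d) Entailed — this follows by dropping conjuncts from the pushing event's description.
(e) Not entailed — Marco pushed the bench, not the twig; the twig belongs to the holding event.

(b), (d)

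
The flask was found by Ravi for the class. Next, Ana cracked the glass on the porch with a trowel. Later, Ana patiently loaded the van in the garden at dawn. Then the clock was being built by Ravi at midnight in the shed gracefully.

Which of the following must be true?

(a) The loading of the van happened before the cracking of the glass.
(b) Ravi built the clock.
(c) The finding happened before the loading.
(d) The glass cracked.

(a) Not entailed — the narrative places the cracking before the loading, not after.
(b) Not entailed — 'was building' is progressive on an accomplishment; it does not entail the completed 'built'.
(c) Entailed — the narrative places the finding before the loading.
(d) Entailed — 'Ana cracked the glass' is causative; it entails the inchoative 'the glass cracked'.

(c), (d)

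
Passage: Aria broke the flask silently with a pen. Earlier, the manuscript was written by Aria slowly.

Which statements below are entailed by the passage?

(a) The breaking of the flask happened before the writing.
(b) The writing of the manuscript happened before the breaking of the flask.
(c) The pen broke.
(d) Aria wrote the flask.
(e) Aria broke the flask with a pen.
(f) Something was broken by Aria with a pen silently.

(b), (e), (f)

(a) Not entailed — the narrative places the writing before the breaking, not after.
(b) Entailed — the narrative places the writing before the breaking.
(c) Not entailed — the flask is what broke, not the pen.
(d) Not entailed — Aria wrote the manuscript, not the flask; the flask belongs to the breaking event.
(e) Entailed — the original entails any weakening of itself; this just drops 'silently'.
(f) Entailed — generalizing the patient leaves a sub-description the original still satisfies.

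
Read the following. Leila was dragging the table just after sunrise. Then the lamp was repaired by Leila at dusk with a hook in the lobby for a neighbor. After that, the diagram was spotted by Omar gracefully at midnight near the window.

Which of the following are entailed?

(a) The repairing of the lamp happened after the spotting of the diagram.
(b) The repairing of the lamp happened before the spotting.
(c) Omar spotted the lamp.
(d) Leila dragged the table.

(b), (d)

(a) Not entailed — the narrative places the repairing before the spotting, not after.
(b) Entailed — the narrative places the repairing before the spotting.
(c) Not entailed — Omar spotted the diagram, not the lamp; the lamp belongs to the repairing event.
(d) Entailed — 'drag' is an activity; 'was dragging' entails that some dragging happened, so 'dragged' holds.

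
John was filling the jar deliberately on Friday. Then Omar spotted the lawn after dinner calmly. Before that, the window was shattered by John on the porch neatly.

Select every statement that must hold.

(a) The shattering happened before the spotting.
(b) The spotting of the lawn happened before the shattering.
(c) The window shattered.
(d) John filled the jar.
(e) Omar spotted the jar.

(a) Entailed — the narrative places the shattering before the spotting.
(b) Not entailed — the narrative places the shattering before the spotting, not after.
(c) Entailed — 'John shattered the window' is causative; it entails the inchoative 'the window shattered'.
(d) Not entailed — 'was filling' is progressive on an accomplishment; it does not entail the completed 'filled'.
(e) Not entailed — Omar spotted the lawn, not the jar; the jar belongs to the filling event.

(a), (c)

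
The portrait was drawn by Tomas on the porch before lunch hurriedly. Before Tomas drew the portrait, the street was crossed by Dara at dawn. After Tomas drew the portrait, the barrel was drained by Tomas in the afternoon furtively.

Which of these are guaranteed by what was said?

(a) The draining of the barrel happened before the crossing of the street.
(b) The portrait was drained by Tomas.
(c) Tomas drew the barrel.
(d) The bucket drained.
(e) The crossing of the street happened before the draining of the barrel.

(a) Not entailed — the narrative places the crossing before the draining, not after.
(b) Not entailed — Tomas drained the barrel, not the portrait; the portrait belongs to the drawing event.
(c) Not entailed — Tomas drew the portrait, not the barrel; the barrel belongs to the draining event.
(d) Not entailed — the barrel is what drained, not the bucket.
(e) Entailed — the narrative places the crossing before the draining.

(e)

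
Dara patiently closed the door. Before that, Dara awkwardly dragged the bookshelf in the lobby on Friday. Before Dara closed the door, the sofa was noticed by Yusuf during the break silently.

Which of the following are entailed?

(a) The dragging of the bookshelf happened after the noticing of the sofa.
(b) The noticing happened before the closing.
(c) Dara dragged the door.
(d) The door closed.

(b), (d)

(a) Not entailed — the narrative doesn't order the noticing relative to the dragging.
(b) Entailed — the narrative places the noticing before the closing.
(c) Not entailed — Dara dragged the bookshelf, not the door; the door belongs to the closing event.
(d) Entailed — 'Dara closed the door' is causative; it entails the inchoative 'the door closed'.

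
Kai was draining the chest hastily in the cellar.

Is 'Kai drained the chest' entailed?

no

'was draining' is progressive; for an accomplishment like 'drain the chest', it doesn't entail completion.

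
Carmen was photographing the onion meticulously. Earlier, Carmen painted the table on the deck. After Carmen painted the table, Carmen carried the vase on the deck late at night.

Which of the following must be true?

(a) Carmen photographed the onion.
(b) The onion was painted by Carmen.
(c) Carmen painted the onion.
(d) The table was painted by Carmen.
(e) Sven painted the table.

(d)

(a) Not entailed — 'was photographing' is progressive on an accomplishment; it does not entail the completed 'photographed'.
(b) Not entailed — Carmen painted the table, not the onion; the onion belongs to the photographing event.
(c) Not entailed — Carmen painted the table, not the onion; the onion belongs to the photographing event.
(d) Entailed — dropping 'on the deck' leaves a sub-description the original still satisfies.
(e) Not entailed — the passage has Carmen painting the table, not Sven.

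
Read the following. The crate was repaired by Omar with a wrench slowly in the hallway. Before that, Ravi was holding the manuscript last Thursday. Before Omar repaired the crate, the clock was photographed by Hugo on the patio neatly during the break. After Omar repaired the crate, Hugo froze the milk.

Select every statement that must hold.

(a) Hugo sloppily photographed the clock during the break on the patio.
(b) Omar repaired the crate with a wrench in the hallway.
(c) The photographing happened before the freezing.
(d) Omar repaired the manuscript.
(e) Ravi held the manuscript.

(b), (c), (e)

(a) Not entailed — 'sloppily' adds a manner not in (and inconsistent with) the original.
(b) Entailed — the original entails any weakening of itself; this just drops 'slowly'.
(c) Entailed — the narrative places the photographing before the freezing.
(d) Not entailed — Omar repaired the crate, not the manuscript; the manuscript belongs to the holding event.
(e) Entailed — 'hold' is an activity; 'was holding' entails that some holding happened, so 'held' holds.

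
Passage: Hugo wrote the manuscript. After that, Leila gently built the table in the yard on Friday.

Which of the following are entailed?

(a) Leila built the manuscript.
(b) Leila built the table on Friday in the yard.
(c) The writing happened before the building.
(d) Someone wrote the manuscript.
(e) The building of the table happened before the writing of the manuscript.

(b), (c), (d)

(a) Not entailed — Leila built the table, not the manuscript; the manuscript belongs to the writing event.
(b) Entailed — the original entails any weakening of itself; this just drops 'gently'.
(c) Entailed — the narrative places the writing before the building.
(d) Entailed — this follows by dropping conjuncts from the writing event's description.
(e) Not entailed — the narrative places the writing before the building, not after.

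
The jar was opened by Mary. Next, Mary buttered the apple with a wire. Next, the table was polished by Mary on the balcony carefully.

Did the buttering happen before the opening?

no

The narrative orders the opening before the buttering.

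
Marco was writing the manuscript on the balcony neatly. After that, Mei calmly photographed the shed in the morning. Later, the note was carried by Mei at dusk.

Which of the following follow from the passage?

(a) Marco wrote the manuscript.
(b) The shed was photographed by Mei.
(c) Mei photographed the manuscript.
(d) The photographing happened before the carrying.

(a) Not entailed — 'was writing' is progressive on an accomplishment; it does not entail the completed 'wrote'.
(b) Entailed — every conjunct here is already in the original photographing event.
(c) Not entailed — Mei photographed the shed, not the manuscript; the manuscript belongs to the writing event.
(d) Entailed — the narrative places the photographing before the carrying.

(b), (d)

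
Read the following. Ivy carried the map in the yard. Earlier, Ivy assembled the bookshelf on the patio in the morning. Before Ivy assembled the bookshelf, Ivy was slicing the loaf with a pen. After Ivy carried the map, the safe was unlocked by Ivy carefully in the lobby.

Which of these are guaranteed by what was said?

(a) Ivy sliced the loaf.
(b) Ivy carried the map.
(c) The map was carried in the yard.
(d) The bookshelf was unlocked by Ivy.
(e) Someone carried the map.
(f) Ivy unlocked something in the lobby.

(a) Not entailed — 'was slicing' is progressive on an accomplishment; it does not entail the completed 'sliced'.
(b) Entailed — this follows by dropping conjuncts from the carrying event's description.
(c) Entailed — this follows by dropping conjuncts from the carrying event's description.
(d) Not entailed — Ivy unlocked the safe, not the bookshelf; the bookshelf belongs to the assembling event.
(e) Entailed — dropping 'in the yard' and generalizing the agent leaves a sub-description the original still satisfies.
(f) Entailed — dropping 'carefully' and generalizing the patient leaves a sub-description the original still satisfies.

(b), (c), (e), (f)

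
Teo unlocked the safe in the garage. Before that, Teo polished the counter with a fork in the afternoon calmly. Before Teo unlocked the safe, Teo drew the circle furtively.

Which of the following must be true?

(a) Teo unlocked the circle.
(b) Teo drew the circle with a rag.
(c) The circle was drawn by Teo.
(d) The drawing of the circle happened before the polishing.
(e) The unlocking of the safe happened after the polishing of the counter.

(a) Not entailed — Teo unlocked the safe, not the circle; the circle belongs to the drawing event.
(b) Not entailed — 'with a rag' adds information not in the original event.
(c) Entailed — every conjunct here is already in the original drawing event.
(d) Not entailed — the narrative doesn't order the drawing relative to the polishing.
(e) Entailed — the narrative places the polishing before the unlocking.

(c), (e)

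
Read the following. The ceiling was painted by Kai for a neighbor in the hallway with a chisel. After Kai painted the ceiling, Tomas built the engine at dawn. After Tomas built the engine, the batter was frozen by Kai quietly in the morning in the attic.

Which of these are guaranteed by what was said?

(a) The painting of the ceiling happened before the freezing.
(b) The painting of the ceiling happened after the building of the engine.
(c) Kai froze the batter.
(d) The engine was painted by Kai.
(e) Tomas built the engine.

(a), (c), (e)

(a) Entailed — the narrative places the painting before the freezing.
(b) Not entailed — the narrative places the painting before the building, not after.
(c) Entailed — the original entails any weakening of itself; this just drops 'quietly', 'in the attic', 'in the morning'.
(d) Not entailed — Kai painted the ceiling, not the engine; the engine belongs to the building event.
(e) Entailed — this follows by dropping conjuncts from the building event's description.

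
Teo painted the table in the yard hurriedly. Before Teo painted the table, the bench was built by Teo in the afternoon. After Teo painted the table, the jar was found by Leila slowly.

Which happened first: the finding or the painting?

The connectives place the painting before the finding.

the painting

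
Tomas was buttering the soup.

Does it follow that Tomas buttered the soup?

'was buttering' is progressive; for an accomplishment like 'butter the soup', it doesn't entail completion.

no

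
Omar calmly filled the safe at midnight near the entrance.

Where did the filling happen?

'near the entrance' marks the location of the filling event.

near the entrance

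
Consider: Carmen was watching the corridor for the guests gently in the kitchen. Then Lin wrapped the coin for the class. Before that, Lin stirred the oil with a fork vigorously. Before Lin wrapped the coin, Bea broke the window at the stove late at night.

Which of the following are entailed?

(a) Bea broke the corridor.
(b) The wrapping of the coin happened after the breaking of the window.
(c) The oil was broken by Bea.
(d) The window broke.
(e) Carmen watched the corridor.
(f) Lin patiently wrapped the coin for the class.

(b), (d), (e)

(a) Not entailed — Bea broke the window, not the corridor; the corridor belongs to the watching event.
(b) Entailed — the narrative places the breaking before the wrapping.
(c) Not entailed — Bea broke the window, not the oil; the oil belongs to the stirring event.
(d) Entailed — 'Bea broke the window' is causative; it entails the inchoative 'the window broke'.
(e) Entailed — 'watch' is an activity; 'was watching' entails that some watching happened, so 'watched' holds.
(f) Not entailed — 'patiently' adds information not in the original event.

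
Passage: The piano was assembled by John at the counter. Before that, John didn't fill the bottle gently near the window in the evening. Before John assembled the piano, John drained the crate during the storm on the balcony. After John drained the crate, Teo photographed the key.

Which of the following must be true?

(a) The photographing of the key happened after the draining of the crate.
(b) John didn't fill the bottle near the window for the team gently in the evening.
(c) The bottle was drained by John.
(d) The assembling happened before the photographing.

(a) Entailed — the narrative places the draining before the photographing.
(b) Entailed — under negation, adding a further restriction is entailed: if no such filling event occurred, none occurred for the team either.
(c) Not entailed — John drained the crate, not the bottle; the bottle belongs to the filling event.
(d) Not entailed — the narrative doesn't order the assembling relative to the photographing.

(a), (b)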